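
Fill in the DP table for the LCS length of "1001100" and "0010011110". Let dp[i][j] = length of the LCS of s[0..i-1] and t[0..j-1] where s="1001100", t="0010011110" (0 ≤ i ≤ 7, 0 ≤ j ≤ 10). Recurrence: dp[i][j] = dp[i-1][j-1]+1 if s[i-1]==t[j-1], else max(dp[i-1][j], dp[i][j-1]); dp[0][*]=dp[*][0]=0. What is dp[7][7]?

   ''  0  0  1  0  0  1  1  1  1  0
''  0  0  0  0  0  0  0  0  0  0  0
 1  0  0  0  1  1  1  1  1  1  1  1
 0  0  1  1  1  2  2  2  2  2  2  2
 0  0  1  2  2  2  3  3  3  3  3  3
 1  0  1  2  3  3  3  4  4  4  4  4
 1  0  1  2  3  3  3  4  5  5  5  5
 0  0  1  2  3  4  4  4  5  5  5  6
 0  0  1  2  3  4  5  5  5  5  5  6

5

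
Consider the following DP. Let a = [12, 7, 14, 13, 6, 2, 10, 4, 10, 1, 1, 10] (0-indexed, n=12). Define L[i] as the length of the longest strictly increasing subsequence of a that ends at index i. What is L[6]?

2

   i    0    1    2    3    4    5    6    7    8    9   10   11
a[i]   12    7   14   13    6    2   10    4   10    1    1   10
L[i]    1    1    2    2    1    1    2    2    3    1    1    3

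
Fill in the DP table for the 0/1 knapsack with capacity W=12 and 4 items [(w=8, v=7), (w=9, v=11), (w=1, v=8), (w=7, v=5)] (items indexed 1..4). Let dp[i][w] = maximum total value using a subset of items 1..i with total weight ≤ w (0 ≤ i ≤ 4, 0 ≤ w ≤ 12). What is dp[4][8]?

13

i\w   0   1   2   3   4   5   6   7   8   9  10  11  12
  0   0   0   0   0   0   0   0   0   0   0   0   0   0
  1   0   0   0   0   0   0   0   0   7   7   7   7   7
  2   0   0   0   0   0   0   0   0   7  11  11  11  11
  3   0   8   8   8   8   8   8   8   8  15  19  19  19
  4   0   8   8   8   8   8   8   8  13  15  19  19  19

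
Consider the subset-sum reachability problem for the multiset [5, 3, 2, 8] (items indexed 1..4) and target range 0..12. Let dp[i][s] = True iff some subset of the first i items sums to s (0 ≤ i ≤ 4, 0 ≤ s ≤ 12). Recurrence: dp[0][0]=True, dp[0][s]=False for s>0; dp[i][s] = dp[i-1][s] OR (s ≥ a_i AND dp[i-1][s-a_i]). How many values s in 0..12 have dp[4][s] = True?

i\s   0   1   2   3   4   5   6   7   8   9  10  11  12
  0   T   F   F   F   F   F   F   F   F   F   F   F   F
  1   T   F   F   F   F   T   F   F   F   F   F   F   F
  2   T   F   F   T   F   T   F   F   T   F   F   F   F
  3   T   F   T   T   F   T   F   T   T   F   T   F   F
  4   T   F   T   T   F   T   F   T   T   F   T   T   F

8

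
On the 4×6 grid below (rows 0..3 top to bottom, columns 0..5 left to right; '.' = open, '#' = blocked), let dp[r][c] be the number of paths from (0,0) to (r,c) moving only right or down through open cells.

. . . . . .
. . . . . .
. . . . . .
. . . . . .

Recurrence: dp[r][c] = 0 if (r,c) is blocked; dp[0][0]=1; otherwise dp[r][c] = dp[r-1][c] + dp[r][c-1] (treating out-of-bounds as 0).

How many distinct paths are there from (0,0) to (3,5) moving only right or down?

56

r\c   0   1   2   3   4   5
  0   1   1   1   1   1   1
  1   1   2   3   4   5   6
  2   1   3   6  10  15  21
  3   1   4  10  20  35  56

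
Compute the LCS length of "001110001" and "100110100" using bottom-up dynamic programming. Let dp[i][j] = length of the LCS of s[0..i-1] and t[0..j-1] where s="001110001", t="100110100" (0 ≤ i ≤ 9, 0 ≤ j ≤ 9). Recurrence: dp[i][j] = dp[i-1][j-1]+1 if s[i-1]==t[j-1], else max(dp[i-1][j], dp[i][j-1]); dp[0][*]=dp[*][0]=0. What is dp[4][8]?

   ''  1  0  0  1  1  0  1  0  0
''  0  0  0  0  0  0  0  0  0  0
 0  0  0  1  1  1  1  1  1  1  1
 0  0  0  1  2  2  2  2  2  2  2
 1  0  1  1  2  3  3  3  3  3  3
 1  0  1  1  2  3  4  4  4  4  4
 1  0  1  1  2  3  4  4  5  5  5
 0  0  1  2  2  3  4  5  5  6  6
 0  0  1  2  3  3  4  5  5  6  7
 0  0  1  2  3  3  4  5  5  6  7
 1  0  1  2  3  4  4  5  6  6  7

4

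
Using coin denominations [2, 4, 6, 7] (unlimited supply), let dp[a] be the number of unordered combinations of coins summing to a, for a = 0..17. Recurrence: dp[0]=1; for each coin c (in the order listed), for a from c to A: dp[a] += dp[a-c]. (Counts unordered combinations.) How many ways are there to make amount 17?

5

after  coin     0     1     2     3     4     5     6     7     8     9    10    11    12    13    14    15    16    17
          2     1     0     1     0     1     0     1     0     1     0     1     0     1     0     1     0     1     0
          4     1     0     1     0     2     0     2     0     3     0     3     0     4     0     4     0     5     0
          6     1     0     1     0     2     0     3     0     4     0     5     0     7     0     8     0    10     0
          7     1     0     1     0     2     0     3     1     4     1     5     2     7     3     9     4    11     5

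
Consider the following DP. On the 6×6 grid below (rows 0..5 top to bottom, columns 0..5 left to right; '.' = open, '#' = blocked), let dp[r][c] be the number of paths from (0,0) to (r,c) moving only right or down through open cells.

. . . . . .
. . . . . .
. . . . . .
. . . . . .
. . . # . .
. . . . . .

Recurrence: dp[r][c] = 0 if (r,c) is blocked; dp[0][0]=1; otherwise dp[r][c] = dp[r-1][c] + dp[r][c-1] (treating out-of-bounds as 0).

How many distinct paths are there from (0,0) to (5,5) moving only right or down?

r\c   0   1   2   3   4   5
  0   1   1   1   1   1   1
  1   1   2   3   4   5   6
  2   1   3   6  10  15  21
  3   1   4  10  20  35  56
  4   1   5  15   0  35  91
  5   1   6  21  21  56 147

147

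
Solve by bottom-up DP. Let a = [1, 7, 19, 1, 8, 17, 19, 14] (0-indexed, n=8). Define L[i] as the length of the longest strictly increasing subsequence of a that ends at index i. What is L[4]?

3

   i    0    1    2    3    4    5    6    7
a[i]    1    7   19    1    8   17   19   14
L[i]    1    2    3    1    3    4    5    4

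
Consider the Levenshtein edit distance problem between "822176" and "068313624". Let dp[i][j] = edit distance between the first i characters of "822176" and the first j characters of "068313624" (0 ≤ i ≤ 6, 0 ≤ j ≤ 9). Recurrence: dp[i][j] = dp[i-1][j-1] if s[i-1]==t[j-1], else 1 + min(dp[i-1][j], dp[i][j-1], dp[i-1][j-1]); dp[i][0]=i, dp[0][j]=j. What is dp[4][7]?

6

   ''  0  6  8  3  1  3  6  2  4
''  0  1  2  3  4  5  6  7  8  9
 8  1  1  2  2  3  4  5  6  7  8
 2  2  2  2  3  3  4  5  6  6  7
 2  3  3  3  3  4  4  5  6  6  7
 1  4  4  4  4  4  4  5  6  7  7
 7  5  5  5  5  5  5  5  6  7  8
 6  6  6  5  6  6  6  6  5  6  7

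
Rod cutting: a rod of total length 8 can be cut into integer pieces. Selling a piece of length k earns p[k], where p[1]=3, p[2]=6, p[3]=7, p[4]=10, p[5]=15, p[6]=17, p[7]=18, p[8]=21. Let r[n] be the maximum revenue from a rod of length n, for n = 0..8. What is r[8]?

   n    0    1    2    3    4    5    6    7    8
r[n]    0    3    6    9   12   15   18   21   24

24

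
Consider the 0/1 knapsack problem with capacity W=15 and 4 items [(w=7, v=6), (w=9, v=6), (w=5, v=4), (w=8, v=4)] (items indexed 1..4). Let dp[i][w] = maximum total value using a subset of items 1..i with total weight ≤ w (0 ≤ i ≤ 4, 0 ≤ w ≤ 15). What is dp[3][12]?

10

i\w   0   1   2   3   4   5   6   7   8   9  10  11  12  13  14  15
  0   0   0   0   0   0   0   0   0   0   0   0   0   0   0   0   0
  1   0   0   0   0   0   0   0   6   6   6   6   6   6   6   6   6
  2   0   0   0   0   0   0   0   6   6   6   6   6   6   6   6   6
  3   0   0   0   0   0   4   4   6   6   6   6   6  10  10  10  10
  4   0   0   0   0   0   4   4   6   6   6   6   6  10  10  10  10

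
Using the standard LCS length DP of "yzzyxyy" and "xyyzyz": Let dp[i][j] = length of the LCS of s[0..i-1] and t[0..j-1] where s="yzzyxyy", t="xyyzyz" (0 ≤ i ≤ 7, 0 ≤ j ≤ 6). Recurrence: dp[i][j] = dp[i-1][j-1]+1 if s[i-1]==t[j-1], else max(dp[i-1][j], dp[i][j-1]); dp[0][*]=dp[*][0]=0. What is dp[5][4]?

2

   ''  x  y  y  z  y  z
''  0  0  0  0  0  0  0
 y  0  0  1  1  1  1  1
 z  0  0  1  1  2  2  2
 z  0  0  1  1  2  2  3
 y  0  0  1  2  2  3  3
 x  0  1  1  2  2  3  3
 y  0  1  2  2  2  3  3
 y  0  1  2  3  3  3  3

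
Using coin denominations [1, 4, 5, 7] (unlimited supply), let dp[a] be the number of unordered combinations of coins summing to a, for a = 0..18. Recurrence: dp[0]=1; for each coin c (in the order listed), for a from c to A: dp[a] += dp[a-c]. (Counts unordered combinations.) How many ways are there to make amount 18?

21

after  coin     0     1     2     3     4     5     6     7     8     9    10    11    12    13    14    15    16    17    18
          1     1     1     1     1     1     1     1     1     1     1     1     1     1     1     1     1     1     1     1
          4     1     1     1     1     2     2     2     2     3     3     3     3     4     4     4     4     5     5     5
          5     1     1     1     1     2     3     3     3     4     5     6     6     7     8     9    10    11    12    13
          7     1     1     1     1     2     3     3     4     5     6     7     8    10    11    13    15    17    19    21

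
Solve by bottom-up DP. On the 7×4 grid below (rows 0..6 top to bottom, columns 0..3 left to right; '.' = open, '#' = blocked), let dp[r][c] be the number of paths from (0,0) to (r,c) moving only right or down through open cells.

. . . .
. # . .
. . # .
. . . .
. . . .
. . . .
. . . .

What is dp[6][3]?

r\c   0   1   2   3
  0   1   1   1   1
  1   1   0   1   2
  2   1   1   0   2
  3   1   2   2   4
  4   1   3   5   9
  5   1   4   9  18
  6   1   5  14  32

32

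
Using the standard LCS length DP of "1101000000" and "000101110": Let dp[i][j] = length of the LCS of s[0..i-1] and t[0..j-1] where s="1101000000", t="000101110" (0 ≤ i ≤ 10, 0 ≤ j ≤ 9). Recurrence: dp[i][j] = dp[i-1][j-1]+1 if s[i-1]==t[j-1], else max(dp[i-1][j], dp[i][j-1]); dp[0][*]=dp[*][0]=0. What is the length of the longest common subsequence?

   ''  0  0  0  1  0  1  1  1  0
''  0  0  0  0  0  0  0  0  0  0
 1  0  0  0  0  1  1  1  1  1  1
 1  0  0  0  0  1  1  2  2  2  2
 0  0  1  1  1  1  2  2  2  2  3
 1  0  1  1  1  2  2  3  3  3  3
 0  0  1  2  2  2  3  3  3  3  4
 0  0  1  2  3  3  3  3  3  3  4
 0  0  1  2  3  3  4  4  4  4  4
 0  0  1  2  3  3  4  4  4  4  5
 0  0  1  2  3  3  4  4  4  4  5
 0  0  1  2  3  3  4  4  4  4  5

5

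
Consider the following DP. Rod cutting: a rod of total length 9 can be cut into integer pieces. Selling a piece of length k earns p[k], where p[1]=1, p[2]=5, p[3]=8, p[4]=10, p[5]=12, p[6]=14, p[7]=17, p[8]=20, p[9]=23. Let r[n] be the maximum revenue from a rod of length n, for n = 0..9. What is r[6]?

   n    0    1    2    3    4    5    6    7    8    9
r[n]    0    1    5    8   10   13   16   18   21   24

16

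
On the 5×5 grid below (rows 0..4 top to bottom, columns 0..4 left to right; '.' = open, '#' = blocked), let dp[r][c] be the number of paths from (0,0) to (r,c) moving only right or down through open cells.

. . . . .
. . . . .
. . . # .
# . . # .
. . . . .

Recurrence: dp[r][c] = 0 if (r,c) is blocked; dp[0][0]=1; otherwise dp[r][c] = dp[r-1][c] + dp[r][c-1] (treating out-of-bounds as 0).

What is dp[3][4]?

5

r\c   0   1   2   3   4
  0   1   1   1   1   1
  1   1   2   3   4   5
  2   1   3   6   0   5
  3   0   3   9   0   5
  4   0   3  12  12  17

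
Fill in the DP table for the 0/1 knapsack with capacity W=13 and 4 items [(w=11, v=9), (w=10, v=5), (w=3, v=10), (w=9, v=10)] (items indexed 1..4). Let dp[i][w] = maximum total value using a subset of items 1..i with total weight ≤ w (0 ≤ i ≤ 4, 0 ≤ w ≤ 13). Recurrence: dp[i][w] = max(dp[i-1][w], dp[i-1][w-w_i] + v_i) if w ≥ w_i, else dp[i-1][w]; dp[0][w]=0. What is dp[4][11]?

10

i\w   0   1   2   3   4   5   6   7   8   9  10  11  12  13
  0   0   0   0   0   0   0   0   0   0   0   0   0   0   0
  1   0   0   0   0   0   0   0   0   0   0   0   9   9   9
  2   0   0   0   0   0   0   0   0   0   0   5   9   9   9
  3   0   0   0  10  10  10  10  10  10  10  10  10  10  15
  4   0   0   0  10  10  10  10  10  10  10  10  10  20  20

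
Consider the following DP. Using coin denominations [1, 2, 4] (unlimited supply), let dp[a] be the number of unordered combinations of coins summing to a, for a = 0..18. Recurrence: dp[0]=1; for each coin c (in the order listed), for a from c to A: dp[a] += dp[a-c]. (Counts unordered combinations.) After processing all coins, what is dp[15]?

20

after  coin     0     1     2     3     4     5     6     7     8     9    10    11    12    13    14    15    16    17    18
          1     1     1     1     1     1     1     1     1     1     1     1     1     1     1     1     1     1     1     1
          2     1     1     2     2     3     3     4     4     5     5     6     6     7     7     8     8     9     9    10
          4     1     1     2     2     4     4     6     6     9     9    12    12    16    16    20    20    25    25    30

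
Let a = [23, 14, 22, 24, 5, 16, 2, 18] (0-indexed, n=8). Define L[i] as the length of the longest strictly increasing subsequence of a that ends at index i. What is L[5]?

2

   i    0    1    2    3    4    5    6    7
a[i]   23   14   22   24    5   16    2   18
L[i]    1    1    2    3    1    2    1    3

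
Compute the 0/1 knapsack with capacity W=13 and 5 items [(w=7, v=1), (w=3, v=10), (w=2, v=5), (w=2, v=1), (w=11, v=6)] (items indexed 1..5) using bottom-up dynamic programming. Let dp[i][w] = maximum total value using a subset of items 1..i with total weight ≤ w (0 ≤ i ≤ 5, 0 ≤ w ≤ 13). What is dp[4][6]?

i\w   0   1   2   3   4   5   6   7   8   9  10  11  12  13
  0   0   0   0   0   0   0   0   0   0   0   0   0   0   0
  1   0   0   0   0   0   0   0   1   1   1   1   1   1   1
  2   0   0   0  10  10  10  10  10  10  10  11  11  11  11
  3   0   0   5  10  10  15  15  15  15  15  15  15  16  16
  4   0   0   5  10  10  15  15  16  16  16  16  16  16  16
  5   0   0   5  10  10  15  15  16  16  16  16  16  16  16

15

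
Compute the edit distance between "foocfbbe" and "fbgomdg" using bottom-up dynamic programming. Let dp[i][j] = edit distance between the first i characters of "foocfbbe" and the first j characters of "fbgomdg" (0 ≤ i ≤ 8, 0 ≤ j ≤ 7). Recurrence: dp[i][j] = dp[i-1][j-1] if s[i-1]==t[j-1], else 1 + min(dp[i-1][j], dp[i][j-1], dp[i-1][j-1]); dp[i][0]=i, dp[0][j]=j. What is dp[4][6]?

   ''  f  b  g  o  m  d  g
''  0  1  2  3  4  5  6  7
 f  1  0  1  2  3  4  5  6
 o  2  1  1  2  2  3  4  5
 o  3  2  2  2  2  3  4  5
 c  4  3  3  3  3  3  4  5
 f  5  4  4  4  4  4  4  5
 b  6  5  4  5  5  5  5  5
 b  7  6  5  5  6  6  6  6
 e  8  7  6  6  6  7  7  7

4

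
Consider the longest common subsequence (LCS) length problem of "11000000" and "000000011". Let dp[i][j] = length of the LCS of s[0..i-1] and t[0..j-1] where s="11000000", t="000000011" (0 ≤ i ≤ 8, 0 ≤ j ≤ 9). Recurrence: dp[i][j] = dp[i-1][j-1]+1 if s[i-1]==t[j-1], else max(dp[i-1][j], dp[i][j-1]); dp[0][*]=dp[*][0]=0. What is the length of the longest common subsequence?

6

   ''  0  0  0  0  0  0  0  1  1
''  0  0  0  0  0  0  0  0  0  0
 1  0  0  0  0  0  0  0  0  1  1
 1  0  0  0  0  0  0  0  0  1  2
 0  0  1  1  1  1  1  1  1  1  2
 0  0  1  2  2  2  2  2  2  2  2
 0  0  1  2  3  3  3  3  3  3  3
 0  0  1  2  3  4  4  4  4  4  4
 0  0  1  2  3  4  5  5  5  5  5
 0  0  1  2  3  4  5  6  6  6  6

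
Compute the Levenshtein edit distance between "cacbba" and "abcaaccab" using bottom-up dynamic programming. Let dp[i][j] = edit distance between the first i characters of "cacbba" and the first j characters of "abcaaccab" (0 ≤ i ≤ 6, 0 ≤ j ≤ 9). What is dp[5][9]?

5

   ''  a  b  c  a  a  c  c  a  b
''  0  1  2  3  4  5  6  7  8  9
 c  1  1  2  2  3  4  5  6  7  8
 a  2  1  2  3  2  3  4  5  6  7
 c  3  2  2  2  3  3  3  4  5  6
 b  4  3  2  3  3  4  4  4  5  5
 b  5  4  3  3  4  4  5  5  5  5
 a  6  5  4  4  3  4  5  6  5  6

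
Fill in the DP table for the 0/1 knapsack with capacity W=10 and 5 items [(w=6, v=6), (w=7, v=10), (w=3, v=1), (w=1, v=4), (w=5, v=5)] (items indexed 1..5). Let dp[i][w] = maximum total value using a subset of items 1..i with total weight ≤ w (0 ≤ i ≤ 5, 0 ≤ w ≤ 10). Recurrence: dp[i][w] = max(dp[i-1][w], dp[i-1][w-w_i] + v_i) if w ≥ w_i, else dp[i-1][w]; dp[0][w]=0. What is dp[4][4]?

5

i\w   0   1   2   3   4   5   6   7   8   9  10
  0   0   0   0   0   0   0   0   0   0   0   0
  1   0   0   0   0   0   0   6   6   6   6   6
  2   0   0   0   0   0   0   6  10  10  10  10
  3   0   0   0   1   1   1   6  10  10  10  11
  4   0   4   4   4   5   5   6  10  14  14  14
  5   0   4   4   4   5   5   9  10  14  14  14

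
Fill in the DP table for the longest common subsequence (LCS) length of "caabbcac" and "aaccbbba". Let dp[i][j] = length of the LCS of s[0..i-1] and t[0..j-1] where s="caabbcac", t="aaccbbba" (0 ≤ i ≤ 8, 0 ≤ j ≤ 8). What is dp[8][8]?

   ''  a  a  c  c  b  b  b  a
''  0  0  0  0  0  0  0  0  0
 c  0  0  0  1  1  1  1  1  1
 a  0  1  1  1  1  1  1  1  2
 a  0  1  2  2  2  2  2  2  2
 b  0  1  2  2  2  3  3  3  3
 b  0  1  2  2  2  3  4  4  4
 c  0  1  2  3  3  3  4  4  4
 a  0  1  2  3  3  3  4  4  5
 c  0  1  2  3  4  4  4  4  5

5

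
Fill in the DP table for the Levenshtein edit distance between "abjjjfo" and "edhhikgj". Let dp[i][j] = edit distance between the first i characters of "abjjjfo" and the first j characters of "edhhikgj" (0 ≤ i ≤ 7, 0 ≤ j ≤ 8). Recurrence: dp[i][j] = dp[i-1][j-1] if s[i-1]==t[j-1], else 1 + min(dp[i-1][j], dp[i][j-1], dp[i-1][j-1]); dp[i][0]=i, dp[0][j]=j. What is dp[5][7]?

7

   ''  e  d  h  h  i  k  g  j
''  0  1  2  3  4  5  6  7  8
 a  1  1  2  3  4  5  6  7  8
 b  2  2  2  3  4  5  6  7  8
 j  3  3  3  3  4  5  6  7  7
 j  4  4  4  4  4  5  6  7  7
 j  5  5  5  5  5  5  6  7  7
 f  6  6  6  6  6  6  6  7  8
 o  7  7  7  7  7  7  7  7  8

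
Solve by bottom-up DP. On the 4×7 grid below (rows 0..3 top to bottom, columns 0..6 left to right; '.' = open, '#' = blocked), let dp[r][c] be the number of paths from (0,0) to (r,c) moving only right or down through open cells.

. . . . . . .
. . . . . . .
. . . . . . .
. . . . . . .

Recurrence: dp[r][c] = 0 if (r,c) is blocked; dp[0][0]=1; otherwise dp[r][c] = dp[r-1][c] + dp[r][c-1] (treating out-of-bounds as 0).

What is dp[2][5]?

21

r\c   0   1   2   3   4   5   6
  0   1   1   1   1   1   1   1
  1   1   2   3   4   5   6   7
  2   1   3   6  10  15  21  28
  3   1   4  10  20  35  56  84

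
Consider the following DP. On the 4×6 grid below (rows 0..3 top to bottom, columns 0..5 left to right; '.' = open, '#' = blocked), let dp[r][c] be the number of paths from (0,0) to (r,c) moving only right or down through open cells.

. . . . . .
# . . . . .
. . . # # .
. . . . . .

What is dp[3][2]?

4

r\c   0   1   2   3   4   5
  0   1   1   1   1   1   1
  1   0   1   2   3   4   5
  2   0   1   3   0   0   5
  3   0   1   4   4   4   9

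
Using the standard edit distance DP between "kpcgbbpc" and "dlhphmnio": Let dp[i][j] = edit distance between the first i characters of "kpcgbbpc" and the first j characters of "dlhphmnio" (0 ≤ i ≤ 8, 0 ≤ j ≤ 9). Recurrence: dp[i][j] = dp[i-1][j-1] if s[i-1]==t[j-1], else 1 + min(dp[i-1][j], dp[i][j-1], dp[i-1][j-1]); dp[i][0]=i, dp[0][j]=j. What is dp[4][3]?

   ''  d  l  h  p  h  m  n  i  o
''  0  1  2  3  4  5  6  7  8  9
 k  1  1  2  3  4  5  6  7  8  9
 p  2  2  2  3  3  4  5  6  7  8
 c  3  3  3  3  4  4  5  6  7  8
 g  4  4  4  4  4  5  5  6  7  8
 b  5  5  5  5  5  5  6  6  7  8
 b  6  6  6  6  6  6  6  7  7  8
 p  7  7  7  7  6  7  7  7  8  8
 c  8  8  8  8  7  7  8  8  8  9

4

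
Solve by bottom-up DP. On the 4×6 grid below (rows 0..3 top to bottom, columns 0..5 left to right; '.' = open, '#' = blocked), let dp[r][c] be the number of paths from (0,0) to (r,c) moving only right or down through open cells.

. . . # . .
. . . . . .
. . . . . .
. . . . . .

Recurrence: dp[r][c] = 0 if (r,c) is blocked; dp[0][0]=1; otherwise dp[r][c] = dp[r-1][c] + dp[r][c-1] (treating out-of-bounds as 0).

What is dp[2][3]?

r\c   0   1   2   3   4   5
  0   1   1   1   0   0   0
  1   1   2   3   3   3   3
  2   1   3   6   9  12  15
  3   1   4  10  19  31  46

9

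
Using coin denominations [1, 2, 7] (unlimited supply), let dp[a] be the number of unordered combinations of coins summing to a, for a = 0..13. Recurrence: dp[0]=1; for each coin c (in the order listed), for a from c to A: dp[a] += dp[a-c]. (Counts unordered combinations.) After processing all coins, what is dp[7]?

5

after  coin     0     1     2     3     4     5     6     7     8     9    10    11    12    13
          1     1     1     1     1     1     1     1     1     1     1     1     1     1     1
          2     1     1     2     2     3     3     4     4     5     5     6     6     7     7
          7     1     1     2     2     3     3     4     5     6     7     8     9    10    11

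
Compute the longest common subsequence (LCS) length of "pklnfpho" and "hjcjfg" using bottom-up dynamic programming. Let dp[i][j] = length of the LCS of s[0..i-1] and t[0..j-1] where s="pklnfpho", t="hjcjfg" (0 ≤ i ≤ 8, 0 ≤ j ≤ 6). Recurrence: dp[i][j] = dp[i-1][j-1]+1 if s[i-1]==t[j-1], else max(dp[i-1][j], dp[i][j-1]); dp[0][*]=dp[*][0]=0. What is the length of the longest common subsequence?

   ''  h  j  c  j  f  g
''  0  0  0  0  0  0  0
 p  0  0  0  0  0  0  0
 k  0  0  0  0  0  0  0
 l  0  0  0  0  0  0  0
 n  0  0  0  0  0  0  0
 f  0  0  0  0  0  1  1
 p  0  0  0  0  0  1  1
 h  0  1  1  1  1  1  1
 o  0  1  1  1  1  1  1

1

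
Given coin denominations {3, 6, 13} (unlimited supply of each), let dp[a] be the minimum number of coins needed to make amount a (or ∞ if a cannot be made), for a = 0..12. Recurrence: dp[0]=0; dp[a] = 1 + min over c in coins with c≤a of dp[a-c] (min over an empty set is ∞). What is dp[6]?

1

 a  0  1  2  3  4  5  6  7  8  9 10 11 12
dp  0  -  -  1  -  -  1  -  -  2  -  -  2
(- denotes ∞ / unreachable)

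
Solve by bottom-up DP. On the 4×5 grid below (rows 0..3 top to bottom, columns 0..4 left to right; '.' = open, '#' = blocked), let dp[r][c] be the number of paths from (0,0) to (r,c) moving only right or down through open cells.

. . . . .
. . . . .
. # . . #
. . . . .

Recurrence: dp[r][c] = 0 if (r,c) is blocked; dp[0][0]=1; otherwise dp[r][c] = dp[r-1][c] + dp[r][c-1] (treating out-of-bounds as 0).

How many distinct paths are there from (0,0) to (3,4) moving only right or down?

11

r\c   0   1   2   3   4
  0   1   1   1   1   1
  1   1   2   3   4   5
  2   1   0   3   7   0
  3   1   1   4  11  11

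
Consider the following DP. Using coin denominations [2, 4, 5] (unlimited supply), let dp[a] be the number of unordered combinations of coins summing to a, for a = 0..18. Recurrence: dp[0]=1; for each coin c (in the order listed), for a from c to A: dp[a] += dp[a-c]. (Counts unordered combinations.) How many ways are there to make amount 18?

after  coin     0     1     2     3     4     5     6     7     8     9    10    11    12    13    14    15    16    17    18
          2     1     0     1     0     1     0     1     0     1     0     1     0     1     0     1     0     1     0     1
          4     1     0     1     0     2     0     2     0     3     0     3     0     4     0     4     0     5     0     5
          5     1     0     1     0     2     1     2     1     3     2     4     2     5     3     6     4     7     5     8

8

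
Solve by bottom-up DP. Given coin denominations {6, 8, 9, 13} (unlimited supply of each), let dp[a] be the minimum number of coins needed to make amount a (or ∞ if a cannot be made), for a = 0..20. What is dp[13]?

1

 a  0  1  2  3  4  5  6  7  8  9 10 11 12 13 14 15 16 17 18 19 20
dp  0  -  -  -  -  -  1  -  1  1  -  -  2  1  2  2  2  2  2  2  3
(- denotes ∞ / unreachable)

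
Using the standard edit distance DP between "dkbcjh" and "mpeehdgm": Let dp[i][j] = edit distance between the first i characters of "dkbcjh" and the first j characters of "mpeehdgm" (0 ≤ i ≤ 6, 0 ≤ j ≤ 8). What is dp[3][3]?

3

   ''  m  p  e  e  h  d  g  m
''  0  1  2  3  4  5  6  7  8
 d  1  1  2  3  4  5  5  6  7
 k  2  2  2  3  4  5  6  6  7
 b  3  3  3  3  4  5  6  7  7
 c  4  4  4  4  4  5  6  7  8
 j  5  5  5  5  5  5  6  7  8
 h  6  6  6  6  6  5  6  7  8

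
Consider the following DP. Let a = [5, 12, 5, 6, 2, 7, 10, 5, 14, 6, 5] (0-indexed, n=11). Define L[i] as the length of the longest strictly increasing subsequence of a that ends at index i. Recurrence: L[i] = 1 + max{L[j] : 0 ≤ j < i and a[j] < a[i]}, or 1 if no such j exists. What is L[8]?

5

   i    0    1    2    3    4    5    6    7    8    9   10
a[i]    5   12    5    6    2    7   10    5   14    6    5
L[i]    1    2    1    2    1    3    4    2    5    3    2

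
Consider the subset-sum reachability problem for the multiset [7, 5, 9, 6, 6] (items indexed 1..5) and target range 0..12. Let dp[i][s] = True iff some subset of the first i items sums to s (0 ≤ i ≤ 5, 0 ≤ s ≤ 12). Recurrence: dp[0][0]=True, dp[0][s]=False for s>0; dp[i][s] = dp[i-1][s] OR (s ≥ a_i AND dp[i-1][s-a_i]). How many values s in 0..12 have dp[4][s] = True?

7

i\s   0   1   2   3   4   5   6   7   8   9  10  11  12
  0   T   F   F   F   F   F   F   F   F   F   F   F   F
  1   T   F   F   F   F   F   F   T   F   F   F   F   F
  2   T   F   F   F   F   T   F   T   F   F   F   F   T
  3   T   F   F   F   F   T   F   T   F   T   F   F   T
  4   T   F   F   F   F   T   T   T   F   T   F   T   T
  5   T   F   F   F   F   T   T   T   F   T   F   T   T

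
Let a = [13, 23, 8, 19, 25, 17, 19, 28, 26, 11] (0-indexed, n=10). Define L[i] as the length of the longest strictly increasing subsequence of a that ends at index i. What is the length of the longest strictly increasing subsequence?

   i    0    1    2    3    4    5    6    7    8    9
a[i]   13   23    8   19   25   17   19   28   26   11
L[i]    1    2    1    2    3    2    3    4    4    2

4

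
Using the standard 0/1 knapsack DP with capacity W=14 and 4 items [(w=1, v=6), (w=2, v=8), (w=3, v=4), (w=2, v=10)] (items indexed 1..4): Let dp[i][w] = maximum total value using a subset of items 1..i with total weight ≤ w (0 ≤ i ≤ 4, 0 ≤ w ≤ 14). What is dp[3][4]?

14

i\w   0   1   2   3   4   5   6   7   8   9  10  11  12  13  14
  0   0   0   0   0   0   0   0   0   0   0   0   0   0   0   0
  1   0   6   6   6   6   6   6   6   6   6   6   6   6   6   6
  2   0   6   8  14  14  14  14  14  14  14  14  14  14  14  14
  3   0   6   8  14  14  14  18  18  18  18  18  18  18  18  18
  4   0   6  10  16  18  24  24  24  28  28  28  28  28  28  28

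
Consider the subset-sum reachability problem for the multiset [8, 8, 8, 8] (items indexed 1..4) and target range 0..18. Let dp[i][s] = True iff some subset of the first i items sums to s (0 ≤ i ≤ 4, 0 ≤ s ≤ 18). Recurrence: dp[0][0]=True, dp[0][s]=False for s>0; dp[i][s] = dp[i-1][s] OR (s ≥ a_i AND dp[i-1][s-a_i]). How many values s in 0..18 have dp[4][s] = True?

3

i\s   0   1   2   3   4   5   6   7   8   9  10  11  12  13  14  15  16  17  18
  0   T   F   F   F   F   F   F   F   F   F   F   F   F   F   F   F   F   F   F
  1   T   F   F   F   F   F   F   F   T   F   F   F   F   F   F   F   F   F   F
  2   T   F   F   F   F   F   F   F   T   F   F   F   F   F   F   F   T   F   F
  3   T   F   F   F   F   F   F   F   T   F   F   F   F   F   F   F   T   F   F
  4   T   F   F   F   F   F   F   F   T   F   F   F   F   F   F   F   T   F   F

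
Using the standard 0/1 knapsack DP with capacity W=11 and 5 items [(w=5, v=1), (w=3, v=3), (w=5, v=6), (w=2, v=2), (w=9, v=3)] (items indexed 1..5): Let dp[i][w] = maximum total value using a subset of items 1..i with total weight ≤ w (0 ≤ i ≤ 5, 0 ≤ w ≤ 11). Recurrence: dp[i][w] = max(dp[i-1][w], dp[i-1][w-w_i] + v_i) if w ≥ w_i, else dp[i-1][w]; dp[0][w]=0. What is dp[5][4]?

i\w   0   1   2   3   4   5   6   7   8   9  10  11
  0   0   0   0   0   0   0   0   0   0   0   0   0
  1   0   0   0   0   0   1   1   1   1   1   1   1
  2   0   0   0   3   3   3   3   3   4   4   4   4
  3   0   0   0   3   3   6   6   6   9   9   9   9
  4   0   0   2   3   3   6   6   8   9   9  11  11
  5   0   0   2   3   3   6   6   8   9   9  11  11

3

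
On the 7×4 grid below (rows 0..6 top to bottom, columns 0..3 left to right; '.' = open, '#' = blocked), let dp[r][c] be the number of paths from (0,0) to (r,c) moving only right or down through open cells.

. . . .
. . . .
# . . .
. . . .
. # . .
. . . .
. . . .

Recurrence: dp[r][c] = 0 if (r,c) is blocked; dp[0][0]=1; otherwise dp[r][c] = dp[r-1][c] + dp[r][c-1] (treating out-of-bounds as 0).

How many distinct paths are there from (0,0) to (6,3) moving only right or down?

r\c   0   1   2   3
  0   1   1   1   1
  1   1   2   3   4
  2   0   2   5   9
  3   0   2   7  16
  4   0   0   7  23
  5   0   0   7  30
  6   0   0   7  37

37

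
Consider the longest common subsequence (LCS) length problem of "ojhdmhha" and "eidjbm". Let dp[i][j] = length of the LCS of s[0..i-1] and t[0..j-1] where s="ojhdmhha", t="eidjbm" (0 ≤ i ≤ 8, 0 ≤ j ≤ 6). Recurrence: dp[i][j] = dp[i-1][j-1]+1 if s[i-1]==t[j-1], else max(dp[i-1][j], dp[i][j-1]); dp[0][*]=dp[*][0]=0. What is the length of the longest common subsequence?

   ''  e  i  d  j  b  m
''  0  0  0  0  0  0  0
 o  0  0  0  0  0  0  0
 j  0  0  0  0  1  1  1
 h  0  0  0  0  1  1  1
 d  0  0  0  1  1  1  1
 m  0  0  0  1  1  1  2
 h  0  0  0  1  1  1  2
 h  0  0  0  1  1  1  2
 a  0  0  0  1  1  1  2

2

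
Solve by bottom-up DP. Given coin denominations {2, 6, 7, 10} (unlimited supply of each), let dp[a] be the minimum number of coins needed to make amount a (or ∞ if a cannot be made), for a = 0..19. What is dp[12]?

2

 a  0  1  2  3  4  5  6  7  8  9 10 11 12 13 14 15 16 17 18 19
dp  0  -  1  -  2  -  1  1  2  2  1  3  2  2  2  3  2  2  3  3
(- denotes ∞ / unreachable)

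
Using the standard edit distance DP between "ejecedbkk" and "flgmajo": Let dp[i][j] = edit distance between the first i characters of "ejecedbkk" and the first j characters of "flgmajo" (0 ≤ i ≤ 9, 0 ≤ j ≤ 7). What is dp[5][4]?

5

   ''  f  l  g  m  a  j  o
''  0  1  2  3  4  5  6  7
 e  1  1  2  3  4  5  6  7
 j  2  2  2  3  4  5  5  6
 e  3  3  3  3  4  5  6  6
 c  4  4  4  4  4  5  6  7
 e  5  5  5  5  5  5  6  7
 d  6  6  6  6  6  6  6  7
 b  7  7  7  7  7  7  7  7
 k  8  8  8  8  8  8  8  8
 k  9  9  9  9  9  9  9  9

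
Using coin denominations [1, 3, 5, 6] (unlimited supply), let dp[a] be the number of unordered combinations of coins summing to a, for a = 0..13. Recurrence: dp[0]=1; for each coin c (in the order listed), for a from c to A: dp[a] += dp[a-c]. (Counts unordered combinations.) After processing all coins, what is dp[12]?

14

after  coin     0     1     2     3     4     5     6     7     8     9    10    11    12    13
          1     1     1     1     1     1     1     1     1     1     1     1     1     1     1
          3     1     1     1     2     2     2     3     3     3     4     4     4     5     5
          5     1     1     1     2     2     3     4     4     5     6     7     8     9    10
          6     1     1     1     2     2     3     5     5     6     8     9    11    14    15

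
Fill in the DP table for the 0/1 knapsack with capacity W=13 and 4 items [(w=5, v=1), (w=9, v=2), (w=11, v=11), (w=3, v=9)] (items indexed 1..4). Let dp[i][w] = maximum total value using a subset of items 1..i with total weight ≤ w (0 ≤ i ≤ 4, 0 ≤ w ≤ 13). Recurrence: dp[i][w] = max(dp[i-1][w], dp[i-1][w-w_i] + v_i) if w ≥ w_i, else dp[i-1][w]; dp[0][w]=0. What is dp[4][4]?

9

i\w   0   1   2   3   4   5   6   7   8   9  10  11  12  13
  0   0   0   0   0   0   0   0   0   0   0   0   0   0   0
  1   0   0   0   0   0   1   1   1   1   1   1   1   1   1
  2   0   0   0   0   0   1   1   1   1   2   2   2   2   2
  3   0   0   0   0   0   1   1   1   1   2   2  11  11  11
  4   0   0   0   9   9   9   9   9  10  10  10  11  11  11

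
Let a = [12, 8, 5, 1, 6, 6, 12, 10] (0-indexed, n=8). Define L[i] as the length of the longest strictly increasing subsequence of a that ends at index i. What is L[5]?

2

   i    0    1    2    3    4    5    6    7
a[i]   12    8    5    1    6    6   12   10
L[i]    1    1    1    1    2    2    3    3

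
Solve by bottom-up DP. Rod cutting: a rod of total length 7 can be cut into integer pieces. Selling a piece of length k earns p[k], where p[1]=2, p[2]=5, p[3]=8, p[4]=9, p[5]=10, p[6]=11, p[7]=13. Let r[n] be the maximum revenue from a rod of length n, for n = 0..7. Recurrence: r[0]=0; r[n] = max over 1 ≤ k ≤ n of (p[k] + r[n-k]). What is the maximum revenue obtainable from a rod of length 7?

18

   n    0    1    2    3    4    5    6    7
r[n]    0    2    5    8   10   13   16   18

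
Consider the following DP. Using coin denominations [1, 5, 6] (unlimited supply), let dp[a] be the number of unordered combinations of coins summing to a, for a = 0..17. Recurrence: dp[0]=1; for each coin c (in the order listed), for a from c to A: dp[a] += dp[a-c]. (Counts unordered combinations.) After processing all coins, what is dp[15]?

after  coin     0     1     2     3     4     5     6     7     8     9    10    11    12    13    14    15    16    17
          1     1     1     1     1     1     1     1     1     1     1     1     1     1     1     1     1     1     1
          5     1     1     1     1     1     2     2     2     2     2     3     3     3     3     3     4     4     4
          6     1     1     1     1     1     2     3     3     3     3     4     5     6     6     6     7     8     9

7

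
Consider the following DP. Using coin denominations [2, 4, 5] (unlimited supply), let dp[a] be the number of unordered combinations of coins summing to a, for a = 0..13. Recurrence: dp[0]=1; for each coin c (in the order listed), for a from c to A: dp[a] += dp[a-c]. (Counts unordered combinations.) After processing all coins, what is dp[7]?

after  coin     0     1     2     3     4     5     6     7     8     9    10    11    12    13
          2     1     0     1     0     1     0     1     0     1     0     1     0     1     0
          4     1     0     1     0     2     0     2     0     3     0     3     0     4     0
          5     1     0     1     0     2     1     2     1     3     2     4     2     5     3

1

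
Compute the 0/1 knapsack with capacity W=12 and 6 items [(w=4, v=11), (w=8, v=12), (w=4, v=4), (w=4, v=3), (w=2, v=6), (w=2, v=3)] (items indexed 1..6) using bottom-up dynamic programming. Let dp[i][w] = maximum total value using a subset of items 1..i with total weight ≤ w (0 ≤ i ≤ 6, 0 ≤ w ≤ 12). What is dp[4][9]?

15

i\w   0   1   2   3   4   5   6   7   8   9  10  11  12
  0   0   0   0   0   0   0   0   0   0   0   0   0   0
  1   0   0   0   0  11  11  11  11  11  11  11  11  11
  2   0   0   0   0  11  11  11  11  12  12  12  12  23
  3   0   0   0   0  11  11  11  11  15  15  15  15  23
  4   0   0   0   0  11  11  11  11  15  15  15  15  23
  5   0   0   6   6  11  11  17  17  17  17  21  21  23
  6   0   0   6   6  11  11  17  17  20  20  21  21  24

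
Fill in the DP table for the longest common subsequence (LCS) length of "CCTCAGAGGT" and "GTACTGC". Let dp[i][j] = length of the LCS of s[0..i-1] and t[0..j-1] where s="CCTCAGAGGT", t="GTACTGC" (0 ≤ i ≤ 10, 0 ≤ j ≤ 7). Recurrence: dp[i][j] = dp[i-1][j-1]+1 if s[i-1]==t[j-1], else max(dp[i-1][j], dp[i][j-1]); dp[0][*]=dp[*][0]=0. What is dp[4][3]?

   ''  G  T  A  C  T  G  C
''  0  0  0  0  0  0  0  0
 C  0  0  0  0  1  1  1  1
 C  0  0  0  0  1  1  1  2
 T  0  0  1  1  1  2  2  2
 C  0  0  1  1  2  2  2  3
 A  0  0  1  2  2  2  2  3
 G  0  1  1  2  2  2  3  3
 A  0  1  1  2  2  2  3  3
 G  0  1  1  2  2  2  3  3
 G  0  1  1  2  2  2  3  3
 T  0  1  2  2  2  3  3  3

1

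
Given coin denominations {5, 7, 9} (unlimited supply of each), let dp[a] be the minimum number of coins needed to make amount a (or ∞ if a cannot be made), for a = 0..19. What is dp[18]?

 a  0  1  2  3  4  5  6  7  8  9 10 11 12 13 14 15 16 17 18 19
dp  0  -  -  -  -  1  -  1  -  1  2  -  2  -  2  3  2  3  2  3
(- denotes ∞ / unreachable)

2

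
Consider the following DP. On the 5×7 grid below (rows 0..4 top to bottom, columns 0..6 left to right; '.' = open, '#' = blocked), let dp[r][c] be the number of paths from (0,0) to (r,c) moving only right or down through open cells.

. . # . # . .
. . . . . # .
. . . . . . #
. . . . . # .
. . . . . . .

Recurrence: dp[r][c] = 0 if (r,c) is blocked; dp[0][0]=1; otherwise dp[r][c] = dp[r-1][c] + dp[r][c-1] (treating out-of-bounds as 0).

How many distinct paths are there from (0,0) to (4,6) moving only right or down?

55

r\c   0   1   2   3   4   5   6
  0   1   1   0   0   0   0   0
  1   1   2   2   2   2   0   0
  2   1   3   5   7   9   9   0
  3   1   4   9  16  25   0   0
  4   1   5  14  30  55  55  55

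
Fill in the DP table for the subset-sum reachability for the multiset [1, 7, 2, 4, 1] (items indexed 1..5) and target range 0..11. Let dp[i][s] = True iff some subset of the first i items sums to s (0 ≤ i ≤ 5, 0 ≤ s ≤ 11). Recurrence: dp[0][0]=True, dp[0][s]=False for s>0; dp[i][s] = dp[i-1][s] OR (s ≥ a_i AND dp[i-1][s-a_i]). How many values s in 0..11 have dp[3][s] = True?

i\s   0   1   2   3   4   5   6   7   8   9  10  11
  0   T   F   F   F   F   F   F   F   F   F   F   F
  1   T   T   F   F   F   F   F   F   F   F   F   F
  2   T   T   F   F   F   F   F   T   T   F   F   F
  3   T   T   T   T   F   F   F   T   T   T   T   F
  4   T   T   T   T   T   T   T   T   T   T   T   T
  5   T   T   T   T   T   T   T   T   T   T   T   T

8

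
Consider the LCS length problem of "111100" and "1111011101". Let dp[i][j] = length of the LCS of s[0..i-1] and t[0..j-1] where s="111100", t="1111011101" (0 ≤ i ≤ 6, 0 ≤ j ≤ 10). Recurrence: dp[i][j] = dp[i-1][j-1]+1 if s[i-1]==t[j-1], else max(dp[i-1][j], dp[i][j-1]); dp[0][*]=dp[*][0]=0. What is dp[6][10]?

   ''  1  1  1  1  0  1  1  1  0  1
''  0  0  0  0  0  0  0  0  0  0  0
 1  0  1  1  1  1  1  1  1  1  1  1
 1  0  1  2  2  2  2  2  2  2  2  2
 1  0  1  2  3  3  3  3  3  3  3  3
 1  0  1  2  3  4  4  4  4  4  4  4
 0  0  1  2  3  4  5  5  5  5  5  5
 0  0  1  2  3  4  5  5  5  5  6  6

6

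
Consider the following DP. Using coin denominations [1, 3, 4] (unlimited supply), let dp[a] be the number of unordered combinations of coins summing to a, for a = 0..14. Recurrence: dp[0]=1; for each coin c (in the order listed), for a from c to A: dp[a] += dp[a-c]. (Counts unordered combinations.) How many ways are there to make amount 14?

13

after  coin     0     1     2     3     4     5     6     7     8     9    10    11    12    13    14
          1     1     1     1     1     1     1     1     1     1     1     1     1     1     1     1
          3     1     1     1     2     2     2     3     3     3     4     4     4     5     5     5
          4     1     1     1     2     3     3     4     5     6     7     8     9    11    12    13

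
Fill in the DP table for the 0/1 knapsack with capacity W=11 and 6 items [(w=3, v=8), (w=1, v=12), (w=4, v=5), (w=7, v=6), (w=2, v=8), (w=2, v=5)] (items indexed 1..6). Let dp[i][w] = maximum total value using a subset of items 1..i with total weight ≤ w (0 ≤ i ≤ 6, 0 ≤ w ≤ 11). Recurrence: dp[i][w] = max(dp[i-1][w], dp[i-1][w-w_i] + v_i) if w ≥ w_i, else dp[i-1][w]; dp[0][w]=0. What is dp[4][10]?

25

i\w   0   1   2   3   4   5   6   7   8   9  10  11
  0   0   0   0   0   0   0   0   0   0   0   0   0
  1   0   0   0   8   8   8   8   8   8   8   8   8
  2   0  12  12  12  20  20  20  20  20  20  20  20
  3   0  12  12  12  20  20  20  20  25  25  25  25
  4   0  12  12  12  20  20  20  20  25  25  25  26
  5   0  12  12  20  20  20  28  28  28  28  33  33
  6   0  12  12  20  20  25  28  28  33  33  33  33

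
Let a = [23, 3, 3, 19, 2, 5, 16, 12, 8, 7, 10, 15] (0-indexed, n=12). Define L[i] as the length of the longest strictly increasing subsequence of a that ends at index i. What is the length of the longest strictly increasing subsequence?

5

   i    0    1    2    3    4    5    6    7    8    9   10   11
a[i]   23    3    3   19    2    5   16   12    8    7   10   15
L[i]    1    1    1    2    1    2    3    3    3    3    4    5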